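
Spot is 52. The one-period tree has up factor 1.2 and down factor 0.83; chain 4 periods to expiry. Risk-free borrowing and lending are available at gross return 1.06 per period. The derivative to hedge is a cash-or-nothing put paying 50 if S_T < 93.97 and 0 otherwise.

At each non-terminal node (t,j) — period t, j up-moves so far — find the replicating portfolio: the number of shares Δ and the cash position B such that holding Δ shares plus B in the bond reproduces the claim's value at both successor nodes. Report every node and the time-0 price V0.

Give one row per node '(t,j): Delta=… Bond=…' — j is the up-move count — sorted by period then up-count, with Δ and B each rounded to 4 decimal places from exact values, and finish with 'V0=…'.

Under the risk-neutral measure, an up-move has probability p* = (R−d)/(u−d) = 0.6216 and values discount at R = 1.06.
Terminal payoffs: V(4,0)=50.0000, V(4,1)=50.0000, V(4,2)=50.0000, V(4,3)=50.0000, V(4,4)=0.0000
Node (3,0) S=29.7329: V=(p*·50.0000+(1−p*)·50.0000)/1.06=47.1698; Δ=(50.0000−50.0000)/(35.6795−24.6783)=0.0000; B=V−Δ·S=47.1698
Node (3,1) S=42.9874: V=(p*·50.0000+(1−p*)·50.0000)/1.06=47.1698; Δ=(50.0000−50.0000)/(51.5848−35.6795)=0.0000; B=V−Δ·S=47.1698
Node (3,2) S=62.1504: V=(p*·50.0000+(1−p*)·50.0000)/1.06=47.1698; Δ=(50.0000−50.0000)/(74.5805−51.5848)=0.0000; B=V−Δ·S=47.1698
Node (3,3) S=89.8560: V=(p*·0.0000+(1−p*)·50.0000)/1.06=17.8480; Δ=(0.0000−50.0000)/(107.8272−74.5805)=-1.5039; B=V−Δ·S=152.9832
Node (2,0) S=35.8228: V=(p*·47.1698+(1−p*)·47.1698)/1.06=44.4998; Δ=(47.1698−47.1698)/(42.9874−29.7329)=0.0000; B=V−Δ·S=44.4998
Node (2,1) S=51.7920: V=(p*·47.1698+(1−p*)·47.1698)/1.06=44.4998; Δ=(47.1698−47.1698)/(62.1504−42.9874)=0.0000; B=V−Δ·S=44.4998
Node (2,2) S=74.8800: V=(p*·17.8480+(1−p*)·47.1698)/1.06=27.3045; Δ=(17.8480−47.1698)/(89.8560−62.1504)=-1.0583; B=V−Δ·S=106.5525
Node (1,0) S=43.1600: V=(p*·44.4998+(1−p*)·44.4998)/1.06=41.9810; Δ=(44.4998−44.4998)/(51.7920−35.8228)=0.0000; B=V−Δ·S=41.9810
Node (1,1) S=62.4000: V=(p*·27.3045+(1−p*)·44.4998)/1.06=31.8970; Δ=(27.3045−44.4998)/(74.8800−51.7920)=-0.7448; B=V−Δ·S=78.3709
Node (0,0) S=52.0000: V=(p*·31.8970+(1−p*)·41.9810)/1.06=33.6911; Δ=(31.8970−41.9810)/(62.4000−43.1600)=-0.5241; B=V−Δ·S=60.9450
Check: Δ(0,0)·S0 + B(0,0) = 33.6911 = V0.

(0,0): Delta=-0.5241 Bond=60.9450
(1,0): Delta=0.0000 Bond=41.9810
(1,1): Delta=-0.7448 Bond=78.3709
(2,0): Delta=0.0000 Bond=44.4998
(2,1): Delta=0.0000 Bond=44.4998
(2,2): Delta=-1.0583 Bond=106.5525
(3,0): Delta=0.0000 Bond=47.1698
(3,1): Delta=0.0000 Bond=47.1698
(3,2): Delta=0.0000 Bond=47.1698
(3,3): Delta=-1.5039 Bond=152.9832
V0=33.6911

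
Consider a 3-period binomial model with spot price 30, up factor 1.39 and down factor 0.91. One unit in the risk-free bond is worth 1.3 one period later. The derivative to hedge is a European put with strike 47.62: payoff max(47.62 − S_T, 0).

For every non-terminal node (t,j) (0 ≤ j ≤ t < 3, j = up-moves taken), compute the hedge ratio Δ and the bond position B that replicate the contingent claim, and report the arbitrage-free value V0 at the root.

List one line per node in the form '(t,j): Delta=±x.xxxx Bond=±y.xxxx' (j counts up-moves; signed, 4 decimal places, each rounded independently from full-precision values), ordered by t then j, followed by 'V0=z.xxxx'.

Risk-neutral probability p* = (R−d)/(u−d) = (1.3−0.91)/(1.39−0.91) = 0.8125.
Terminal values V(3,·): V(3,0)=25.0129, V(3,1)=13.0882, V(3,2)=0.0000, V(3,3)=0.0000
  t=2,j=0: stock 24.8430 → up 34.5318 (V=13.0882), down 22.6071 (V=25.0129). Price 11.7878; hedge Δ=-1.0000, bond B=36.6308.
  t=2,j=1: stock 37.9470 → up 52.7463 (V=0.0000), down 34.5318 (V=13.0882). Price 1.8877; hedge Δ=-0.7186, bond B=29.1549.
  t=2,j=2: stock 57.9630 → up 80.5686 (V=0.0000), down 52.7463 (V=0.0000). Price 0.0000; hedge Δ=0.0000, bond B=0.0000.
  t=1,j=0: stock 27.3000 → up 37.9470 (V=1.8877), down 24.8430 (V=11.7878). Price 2.8800; hedge Δ=-0.7555, bond B=23.5051.
  t=1,j=1: stock 41.7000 → up 57.9630 (V=0.0000), down 37.9470 (V=1.8877). Price 0.2723; hedge Δ=-0.0943, bond B=4.2050.
  t=0,j=0: stock 30.0000 → up 41.7000 (V=0.2723), down 27.3000 (V=2.8800). Price 0.5856; hedge Δ=-0.1811, bond B=6.0183.
Each (Δ,B) replicates both successor values, so the strategy is self-financing and V0 is arbitrage-free.

(0,0): Delta=-0.1811 Bond=6.0183
(1,0): Delta=-0.7555 Bond=23.5051
(1,1): Delta=-0.0943 Bond=4.2050
(2,0): Delta=-1.0000 Bond=36.6308
(2,1): Delta=-0.7186 Bond=29.1549
(2,2): Delta=0.0000 Bond=0.0000
V0=0.5856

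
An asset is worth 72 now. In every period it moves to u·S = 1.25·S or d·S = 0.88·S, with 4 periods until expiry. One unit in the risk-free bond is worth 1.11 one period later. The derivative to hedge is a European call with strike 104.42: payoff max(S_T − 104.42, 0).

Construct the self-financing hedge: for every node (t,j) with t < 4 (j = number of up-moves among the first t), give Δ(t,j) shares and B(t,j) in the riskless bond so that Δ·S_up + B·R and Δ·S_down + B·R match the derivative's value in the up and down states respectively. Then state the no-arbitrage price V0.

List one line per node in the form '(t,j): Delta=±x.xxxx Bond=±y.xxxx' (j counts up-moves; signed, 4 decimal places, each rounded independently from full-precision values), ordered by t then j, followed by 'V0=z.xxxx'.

No-arbitrage ⇒ martingale measure with p* = (R−d)/(u−d) = 0.6216.
Terminal values V(4,·): V(4,0)=0.0000, V(4,1)=0.0000, V(4,2)=0.0000, V(4,3)=19.3300, V(4,4)=71.3612
  t=3,j=0: stock 49.0660 → up 61.3325 (V=0.0000), down 43.1781 (V=0.0000). Price 0.0000; hedge Δ=0.0000, bond B=0.0000.
  t=3,j=1: stock 69.6960 → up 87.1200 (V=0.0000), down 61.3325 (V=0.0000). Price 0.0000; hedge Δ=0.0000, bond B=0.0000.
  t=3,j=2: stock 99.0000 → up 123.7500 (V=19.3300), down 87.1200 (V=0.0000). Price 10.8252; hedge Δ=0.5277, bond B=-41.4181.
  t=3,j=3: stock 140.6250 → up 175.7812 (V=71.3612), down 123.7500 (V=19.3300). Price 46.5529; hedge Δ=1.0000, bond B=-94.0721.
  t=2,j=0: stock 55.7568 → up 69.6960 (V=0.0000), down 49.0660 (V=0.0000). Price 0.0000; hedge Δ=0.0000, bond B=0.0000.
  t=2,j=1: stock 79.2000 → up 99.0000 (V=10.8252), down 69.6960 (V=0.0000). Price 6.0623; hedge Δ=0.3694, bond B=-23.1949.
  t=2,j=2: stock 112.5000 → up 140.6250 (V=46.5529), down 99.0000 (V=10.8252). Price 29.7606; hedge Δ=0.8583, bond B=-66.8008.
  t=1,j=0: stock 63.3600 → up 79.2000 (V=6.0623), down 55.7568 (V=0.0000). Price 3.3950; hedge Δ=0.2586, bond B=-12.9896.
  t=1,j=1: stock 90.0000 → up 112.5000 (V=29.7606), down 79.2000 (V=6.0623). Price 18.7331; hedge Δ=0.7117, bond B=-45.3165.
  t=0,j=0: stock 72.0000 → up 90.0000 (V=18.7331), down 63.3600 (V=3.3950). Price 11.6482; hedge Δ=0.5758, bond B=-29.8060.
Check: Δ(0,0)·S0 + B(0,0) = 11.6482 = V0.

(0,0): Delta=0.5758 Bond=-29.8060
(1,0): Delta=0.2586 Bond=-12.9896
(1,1): Delta=0.7117 Bond=-45.3165
(2,0): Delta=0.0000 Bond=0.0000
(2,1): Delta=0.3694 Bond=-23.1949
(2,2): Delta=0.8583 Bond=-66.8008
(3,0): Delta=0.0000 Bond=0.0000
(3,1): Delta=0.0000 Bond=0.0000
(3,2): Delta=0.5277 Bond=-41.4181
(3,3): Delta=1.0000 Bond=-94.0721
V0=11.6482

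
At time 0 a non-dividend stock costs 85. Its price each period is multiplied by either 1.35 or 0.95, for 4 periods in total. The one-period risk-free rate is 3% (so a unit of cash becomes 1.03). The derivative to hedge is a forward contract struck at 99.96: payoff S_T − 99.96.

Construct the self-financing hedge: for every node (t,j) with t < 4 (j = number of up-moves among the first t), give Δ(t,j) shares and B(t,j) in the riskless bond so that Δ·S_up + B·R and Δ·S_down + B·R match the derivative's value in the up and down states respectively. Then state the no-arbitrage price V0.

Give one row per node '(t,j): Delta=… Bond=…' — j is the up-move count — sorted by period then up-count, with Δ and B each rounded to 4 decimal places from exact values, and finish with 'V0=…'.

(0,0): Delta=1.0000 Bond=-88.8132
(1,0): Delta=1.0000 Bond=-91.4776
(1,1): Delta=1.0000 Bond=-91.4776
(2,0): Delta=1.0000 Bond=-94.2219
(2,1): Delta=1.0000 Bond=-94.2219
(2,2): Delta=1.0000 Bond=-94.2219
(3,0): Delta=1.0000 Bond=-97.0485
(3,1): Delta=1.0000 Bond=-97.0485
(3,2): Delta=1.0000 Bond=-97.0485
(3,3): Delta=1.0000 Bond=-97.0485
V0=-3.8132

Under the risk-neutral measure, an up-move has probability p* = (R−d)/(u−d) = 0.2000 and values discount at R = 1.03.
Terminal values V(4,·): V(4,0)=-30.7270, V(4,1)=-1.5762, V(4,2)=39.8485, V(4,3)=98.7153, V(4,4)=182.3680
  t=3,j=0: stock 72.8769 → up 98.3838 (V=-1.5762), down 69.2330 (V=-30.7270). Price -24.1717; hedge Δ=1.0000, bond B=-97.0485.
  t=3,j=1: stock 103.5619 → up 139.8085 (V=39.8485), down 98.3838 (V=-1.5762). Price 6.5133; hedge Δ=1.0000, bond B=-97.0485.
  t=3,j=2: stock 147.1669 → up 198.6753 (V=98.7153), down 139.8085 (V=39.8485). Price 50.1183; hedge Δ=1.0000, bond B=-97.0485.
  t=3,j=3: stock 209.1319 → up 282.3280 (V=182.3680), down 198.6753 (V=98.7153). Price 112.0833; hedge Δ=1.0000, bond B=-97.0485.
  t=2,j=0: stock 76.7125 → up 103.5619 (V=6.5133), down 72.8769 (V=-24.1717). Price -17.5094; hedge Δ=1.0000, bond B=-94.2219.
  t=2,j=1: stock 109.0125 → up 147.1669 (V=50.1183), down 103.5619 (V=6.5133). Price 14.7906; hedge Δ=1.0000, bond B=-94.2219.
  t=2,j=2: stock 154.9125 → up 209.1319 (V=112.0833), down 147.1669 (V=50.1183). Price 60.6906; hedge Δ=1.0000, bond B=-94.2219.
  t=1,j=0: stock 80.7500 → up 109.0125 (V=14.7906), down 76.7125 (V=-17.5094). Price -10.7276; hedge Δ=1.0000, bond B=-91.4776.
  t=1,j=1: stock 114.7500 → up 154.9125 (V=60.6906), down 109.0125 (V=14.7906). Price 23.2724; hedge Δ=1.0000, bond B=-91.4776.
  t=0,j=0: stock 85.0000 → up 114.7500 (V=23.2724), down 80.7500 (V=-10.7276). Price -3.8132; hedge Δ=1.0000, bond B=-88.8132.
Root portfolio cost Δ·85+B reproduces V0=-3.8132.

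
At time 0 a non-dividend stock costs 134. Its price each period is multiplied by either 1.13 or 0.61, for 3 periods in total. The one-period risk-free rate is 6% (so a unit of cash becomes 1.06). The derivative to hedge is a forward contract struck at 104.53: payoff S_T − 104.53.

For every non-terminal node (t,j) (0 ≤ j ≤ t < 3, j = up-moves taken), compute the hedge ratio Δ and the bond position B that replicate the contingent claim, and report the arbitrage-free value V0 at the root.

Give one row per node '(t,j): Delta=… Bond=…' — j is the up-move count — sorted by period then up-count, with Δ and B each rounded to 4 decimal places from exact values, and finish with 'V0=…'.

Under the risk-neutral measure, an up-move has probability p* = (R−d)/(u−d) = 0.8654 and values discount at R = 1.06.
Terminal values V(3,·): V(3,0)=-74.1145, V(3,1)=-48.1866, V(3,2)=-0.1562, V(3,3)=88.8182
Node (2,0) S=49.8614: V=(p*·-48.1866+(1−p*)·-74.1145)/1.06=-48.7518; Δ=(-48.1866−-74.1145)/(56.3434−30.4155)=1.0000; B=V−Δ·S=-98.6132
Node (2,1) S=92.3662: V=(p*·-0.1562+(1−p*)·-48.1866)/1.06=-6.2470; Δ=(-0.1562−-48.1866)/(104.3738−56.3434)=1.0000; B=V−Δ·S=-98.6132
Node (2,2) S=171.1046: V=(p*·88.8182+(1−p*)·-0.1562)/1.06=72.4914; Δ=(88.8182−-0.1562)/(193.3482−104.3738)=1.0000; B=V−Δ·S=-98.6132
Node (1,0) S=81.7400: V=(p*·-6.2470+(1−p*)·-48.7518)/1.06=-11.2913; Δ=(-6.2470−-48.7518)/(92.3662−49.8614)=1.0000; B=V−Δ·S=-93.0313
Node (1,1) S=151.4200: V=(p*·72.4914+(1−p*)·-6.2470)/1.06=58.3887; Δ=(72.4914−-6.2470)/(171.1046−92.3662)=1.0000; B=V−Δ·S=-93.0313
Node (0,0) S=134.0000: V=(p*·58.3887+(1−p*)·-11.2913)/1.06=46.2346; Δ=(58.3887−-11.2913)/(151.4200−81.7400)=1.0000; B=V−Δ·S=-87.7654
Root portfolio cost Δ·134+B reproduces V0=46.2346.

(0,0): Delta=1.0000 Bond=-87.7654
(1,0): Delta=1.0000 Bond=-93.0313
(1,1): Delta=1.0000 Bond=-93.0313
(2,0): Delta=1.0000 Bond=-98.6132
(2,1): Delta=1.0000 Bond=-98.6132
(2,2): Delta=1.0000 Bond=-98.6132
V0=46.2346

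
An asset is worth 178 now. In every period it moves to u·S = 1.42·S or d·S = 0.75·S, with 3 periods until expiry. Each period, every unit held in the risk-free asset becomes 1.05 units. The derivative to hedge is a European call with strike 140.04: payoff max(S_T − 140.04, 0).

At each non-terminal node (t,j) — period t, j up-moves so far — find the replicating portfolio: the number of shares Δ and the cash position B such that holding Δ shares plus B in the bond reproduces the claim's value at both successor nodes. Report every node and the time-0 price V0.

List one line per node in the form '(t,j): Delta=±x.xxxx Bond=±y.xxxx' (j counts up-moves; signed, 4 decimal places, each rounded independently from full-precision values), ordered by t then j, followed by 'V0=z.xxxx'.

(0,0): Delta=0.8494 Bond=-84.7097
(1,0): Delta=0.6181 Bond=-58.0733
(1,1): Delta=1.0000 Bond=-127.0204
(2,0): Delta=0.0319 Bond=-2.2788
(2,1): Delta=1.0000 Bond=-133.3714
(2,2): Delta=1.0000 Bond=-133.3714
V0=66.4768

The replicating-portfolio and risk-neutral prices coincide; use p* = (1.05−0.75)/(1.42−0.75) = 0.4478 for the latter.
Payoff layer (t=3): V(3,0)=0.0000, V(3,1)=2.1375, V(3,2)=129.1494, V(3,3)=369.6253
  t=2,j=0: stock 100.1250 → up 142.1775 (V=2.1375), down 75.0938 (V=0.0000). Price 0.9115; hedge Δ=0.0319, bond B=-2.2788.
  t=2,j=1: stock 189.5700 → up 269.1894 (V=129.1494), down 142.1775 (V=2.1375). Price 56.1986; hedge Δ=1.0000, bond B=-133.3714.
  t=2,j=2: stock 358.9192 → up 509.6653 (V=369.6253), down 269.1894 (V=129.1494). Price 225.5478; hedge Δ=1.0000, bond B=-133.3714.
  t=1,j=0: stock 133.5000 → up 189.5700 (V=56.1986), down 100.1250 (V=0.9115). Price 24.4447; hedge Δ=0.6181, bond B=-58.0733.
  t=1,j=1: stock 252.7600 → up 358.9192 (V=225.5478), down 189.5700 (V=56.1986). Price 125.7396; hedge Δ=1.0000, bond B=-127.0204.
  t=0,j=0: stock 178.0000 → up 252.7600 (V=125.7396), down 133.5000 (V=24.4447). Price 66.4768; hedge Δ=0.8494, bond B=-84.7097.
Self-financing check: at every node Δ·S+B equals the discounted successor values.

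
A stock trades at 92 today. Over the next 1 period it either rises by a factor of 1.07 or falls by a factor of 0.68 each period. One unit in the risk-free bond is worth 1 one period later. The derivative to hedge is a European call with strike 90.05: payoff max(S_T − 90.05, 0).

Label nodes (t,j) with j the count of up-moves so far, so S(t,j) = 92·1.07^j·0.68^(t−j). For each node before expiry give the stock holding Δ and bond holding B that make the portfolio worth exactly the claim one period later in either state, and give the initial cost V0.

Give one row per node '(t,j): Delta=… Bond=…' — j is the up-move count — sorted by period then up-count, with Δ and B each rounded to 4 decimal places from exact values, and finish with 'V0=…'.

(0,0): Delta=0.2338 Bond=-14.6287
V0=6.8841

Since d<R<u, set p* = (R−d)/(u−d) = 0.8205; price each node as the discounted p*-expectation of its children.
At expiry t=1: V(1,0)=0.0000, V(1,1)=8.3900
(0,0): S=92.0000. Δ = (V_up−V_dn)/(S_up−S_dn) = (8.3900−0.0000)/(98.4400−62.5600) = 0.2338. V = [p*·8.3900 + (1−p*)·0.0000]/1 = 6.8841. B = V − Δ·S = -14.6287.
Root portfolio cost Δ·92+B reproduces V0=6.8841.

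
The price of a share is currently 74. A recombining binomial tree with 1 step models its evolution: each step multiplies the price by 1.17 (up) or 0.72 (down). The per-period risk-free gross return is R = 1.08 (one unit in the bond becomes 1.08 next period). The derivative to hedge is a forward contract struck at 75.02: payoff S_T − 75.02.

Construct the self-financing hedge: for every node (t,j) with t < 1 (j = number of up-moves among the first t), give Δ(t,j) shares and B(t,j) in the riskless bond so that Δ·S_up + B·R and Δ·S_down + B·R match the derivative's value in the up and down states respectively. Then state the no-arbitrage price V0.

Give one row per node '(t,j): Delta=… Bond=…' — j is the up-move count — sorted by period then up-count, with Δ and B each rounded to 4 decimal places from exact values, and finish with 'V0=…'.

Risk-neutral probability p* = (R−d)/(u−d) = (1.08−0.72)/(1.17−0.72) = 0.8000.
At expiry t=1: V(1,0)=-21.7400, V(1,1)=11.5600
Node (0,0) S=74.0000: V=(p*·11.5600+(1−p*)·-21.7400)/1.08=4.5370; Δ=(11.5600−-21.7400)/(86.5800−53.2800)=1.0000; B=V−Δ·S=-69.4630
Self-financing check: at every node Δ·S+B equals the discounted successor values.

(0,0): Delta=1.0000 Bond=-69.4630
V0=4.5370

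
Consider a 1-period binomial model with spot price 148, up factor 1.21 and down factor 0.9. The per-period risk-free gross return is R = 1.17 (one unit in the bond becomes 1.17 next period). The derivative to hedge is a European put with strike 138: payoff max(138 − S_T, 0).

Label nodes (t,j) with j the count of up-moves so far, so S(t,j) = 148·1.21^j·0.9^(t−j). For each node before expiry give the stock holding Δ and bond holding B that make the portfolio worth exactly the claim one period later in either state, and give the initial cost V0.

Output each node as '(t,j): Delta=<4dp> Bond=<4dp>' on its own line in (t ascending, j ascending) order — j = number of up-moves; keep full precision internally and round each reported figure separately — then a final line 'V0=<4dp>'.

No-arbitrage ⇒ martingale measure with p* = (R−d)/(u−d) = 0.8710.
At expiry t=1: V(1,0)=4.8000, V(1,1)=0.0000
(0,0): S=148.0000. Δ = (V_up−V_dn)/(S_up−S_dn) = (0.0000−4.8000)/(179.0800−133.2000) = -0.1046. V = [p*·0.0000 + (1−p*)·4.8000]/1.17 = 0.5294. B = V − Δ·S = 16.0132.
The time-0 hedge costs 0.5294, which is the no-arbitrage price.

(0,0): Delta=-0.1046 Bond=16.0132
V0=0.5294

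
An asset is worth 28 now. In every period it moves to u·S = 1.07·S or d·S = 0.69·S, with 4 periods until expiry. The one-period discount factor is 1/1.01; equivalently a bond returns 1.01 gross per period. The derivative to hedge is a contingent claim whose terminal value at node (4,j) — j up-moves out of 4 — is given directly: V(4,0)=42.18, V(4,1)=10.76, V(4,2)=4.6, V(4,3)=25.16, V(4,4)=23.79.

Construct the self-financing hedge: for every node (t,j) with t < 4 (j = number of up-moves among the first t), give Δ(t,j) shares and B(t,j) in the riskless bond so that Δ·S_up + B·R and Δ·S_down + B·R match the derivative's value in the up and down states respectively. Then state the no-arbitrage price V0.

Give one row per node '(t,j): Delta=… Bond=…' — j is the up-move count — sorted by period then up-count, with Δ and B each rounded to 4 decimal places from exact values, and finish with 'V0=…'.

Under the risk-neutral measure, an up-move has probability p* = (R−d)/(u−d) = 0.8421 and values discount at R = 1.01.
Terminal payoffs: V(4,0)=42.1800, V(4,1)=10.7600, V(4,2)=4.6000, V(4,3)=25.1600, V(4,4)=23.7900
  t=3,j=0: stock 9.1983 → up 9.8421 (V=10.7600), down 6.3468 (V=42.1800). Price 15.5654; hedge Δ=-8.9891, bond B=98.2496.
  t=3,j=1: stock 14.2640 → up 15.2624 (V=4.6000), down 9.8421 (V=10.7600). Price 5.5175; hedge Δ=-1.1365, bond B=21.7280.
  t=3,j=2: stock 22.1195 → up 23.6678 (V=25.1600), down 15.2624 (V=4.6000). Price 21.6967; hedge Δ=2.4460, bond B=-32.4085.
  t=3,j=3: stock 34.3012 → up 36.7023 (V=23.7900), down 23.6678 (V=25.1600). Price 23.7686; hedge Δ=-0.1051, bond B=27.3739.
  t=2,j=0: stock 13.3308 → up 14.2640 (V=5.5175), down 9.1983 (V=15.5654). Price 7.0336; hedge Δ=-1.9835, bond B=33.4756.
  t=2,j=1: stock 20.6724 → up 22.1195 (V=21.6967), down 14.2640 (V=5.5175). Price 18.9526; hedge Δ=2.0596, bond B=-23.6244.
  t=2,j=2: stock 32.0572 → up 34.3012 (V=23.7686), down 22.1195 (V=21.6967). Price 23.2094; hedge Δ=0.1701, bond B=17.7570.
  t=1,j=0: stock 19.3200 → up 20.6724 (V=18.9526), down 13.3308 (V=7.0336). Price 16.9016; hedge Δ=1.6235, bond B=-14.4640.
  t=1,j=1: stock 29.9600 → up 32.0572 (V=23.2094), down 20.6724 (V=18.9526). Price 22.3141; hedge Δ=0.3739, bond B=11.1120.
  t=0,j=0: stock 28.0000 → up 29.9600 (V=22.3141), down 19.3200 (V=16.9016). Price 21.2470; hedge Δ=0.5087, bond B=7.0036.
Each (Δ,B) replicates both successor values, so the strategy is self-financing and V0 is arbitrage-free.

(0,0): Delta=0.5087 Bond=7.0036
(1,0): Delta=1.6235 Bond=-14.4640
(1,1): Delta=0.3739 Bond=11.1120
(2,0): Delta=-1.9835 Bond=33.4756
(2,1): Delta=2.0596 Bond=-23.6244
(2,2): Delta=0.1701 Bond=17.7570
(3,0): Delta=-8.9891 Bond=98.2496
(3,1): Delta=-1.1365 Bond=21.7280
(3,2): Delta=2.4460 Bond=-32.4085
(3,3): Delta=-0.1051 Bond=27.3739
V0=21.2470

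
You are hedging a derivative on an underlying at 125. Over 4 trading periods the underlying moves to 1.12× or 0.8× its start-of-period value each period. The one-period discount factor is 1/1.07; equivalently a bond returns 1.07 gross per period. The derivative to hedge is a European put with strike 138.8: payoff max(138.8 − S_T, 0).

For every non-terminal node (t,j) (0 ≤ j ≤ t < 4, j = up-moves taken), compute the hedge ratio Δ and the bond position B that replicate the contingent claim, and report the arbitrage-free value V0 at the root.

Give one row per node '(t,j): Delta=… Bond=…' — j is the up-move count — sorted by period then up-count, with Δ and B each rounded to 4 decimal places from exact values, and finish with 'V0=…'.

(0,0): Delta=-0.2996 Bond=41.2068
(1,0): Delta=-0.9671 Bond=110.8428
(1,1): Delta=-0.2113 Bond=31.7299
(2,0): Delta=-1.0000 Bond=121.2333
(2,1): Delta=-0.9628 Bond=118.1145
(2,2): Delta=-0.1119 Bond=18.3651
(3,0): Delta=-1.0000 Bond=129.7196
(3,1): Delta=-1.0000 Bond=129.7196
(3,2): Delta=-0.9578 Bond=125.7645
(3,3): Delta=0.0000 Bond=0.0000
V0=3.7579

The replicating-portfolio and risk-neutral prices coincide; use p* = (1.07−0.8)/(1.12−0.8) = 0.8437 for the latter.
Terminal values V(4,·): V(4,0)=87.6000, V(4,1)=67.1200, V(4,2)=38.4480, V(4,3)=0.0000, V(4,4)=0.0000
Node (3,0) S=64.0000: V=(p*·67.1200+(1−p*)·87.6000)/1.07=65.7196; Δ=(67.1200−87.6000)/(71.6800−51.2000)=-1.0000; B=V−Δ·S=129.7196
Node (3,1) S=89.6000: V=(p*·38.4480+(1−p*)·67.1200)/1.07=40.1196; Δ=(38.4480−67.1200)/(100.3520−71.6800)=-1.0000; B=V−Δ·S=129.7196
Node (3,2) S=125.4400: V=(p*·0.0000+(1−p*)·38.4480)/1.07=5.6145; Δ=(0.0000−38.4480)/(140.4928−100.3520)=-0.9578; B=V−Δ·S=125.7645
Node (3,3) S=175.6160: V=(p*·0.0000+(1−p*)·0.0000)/1.07=0.0000; Δ=(0.0000−0.0000)/(196.6899−140.4928)=0.0000; B=V−Δ·S=0.0000
Node (2,0) S=80.0000: V=(p*·40.1196+(1−p*)·65.7196)/1.07=41.2333; Δ=(40.1196−65.7196)/(89.6000−64.0000)=-1.0000; B=V−Δ·S=121.2333
Node (2,1) S=112.0000: V=(p*·5.6145+(1−p*)·40.1196)/1.07=10.2859; Δ=(5.6145−40.1196)/(125.4400−89.6000)=-0.9628; B=V−Δ·S=118.1145
Node (2,2) S=156.8000: V=(p*·0.0000+(1−p*)·5.6145)/1.07=0.8199; Δ=(0.0000−5.6145)/(175.6160−125.4400)=-0.1119; B=V−Δ·S=18.3651
Node (1,0) S=100.0000: V=(p*·10.2859+(1−p*)·41.2333)/1.07=14.1322; Δ=(10.2859−41.2333)/(112.0000−80.0000)=-0.9671; B=V−Δ·S=110.8428
Node (1,1) S=140.0000: V=(p*·0.8199+(1−p*)·10.2859)/1.07=2.1485; Δ=(0.8199−10.2859)/(156.8000−112.0000)=-0.2113; B=V−Δ·S=31.7299
Node (0,0) S=125.0000: V=(p*·2.1485+(1−p*)·14.1322)/1.07=3.7579; Δ=(2.1485−14.1322)/(140.0000−100.0000)=-0.2996; B=V−Δ·S=41.2068
Self-financing check: at every node Δ·S+B equals the discounted successor values.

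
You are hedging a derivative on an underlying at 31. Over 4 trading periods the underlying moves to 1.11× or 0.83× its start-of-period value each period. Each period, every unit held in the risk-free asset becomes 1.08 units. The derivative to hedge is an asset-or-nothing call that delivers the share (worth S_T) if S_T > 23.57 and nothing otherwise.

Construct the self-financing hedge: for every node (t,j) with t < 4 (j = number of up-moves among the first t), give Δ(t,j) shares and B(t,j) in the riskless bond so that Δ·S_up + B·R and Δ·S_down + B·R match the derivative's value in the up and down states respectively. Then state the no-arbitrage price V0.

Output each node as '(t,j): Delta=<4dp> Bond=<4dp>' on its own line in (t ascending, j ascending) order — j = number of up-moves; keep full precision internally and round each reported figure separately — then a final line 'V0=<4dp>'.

Under the risk-neutral measure, an up-move has probability p* = (R−d)/(u−d) = 0.8929 and values discount at R = 1.08.
At expiry t=4: V(4,0)=0.0000, V(4,1)=0.0000, V(4,2)=26.3126, V(4,3)=35.1891, V(4,4)=47.0602
Node (3,0) S=17.7254: V=(p*·0.0000+(1−p*)·0.0000)/1.08=0.0000; Δ=(0.0000−0.0000)/(19.6752−14.7121)=0.0000; B=V−Δ·S=0.0000
Node (3,1) S=23.7050: V=(p*·26.3126+(1−p*)·0.0000)/1.08=21.7531; Δ=(26.3126−0.0000)/(26.3126−19.6752)=3.9643; B=V−Δ·S=-72.2204
Node (3,2) S=31.7019: V=(p*·35.1891+(1−p*)·26.3126)/1.08=31.7019; Δ=(35.1891−26.3126)/(35.1891−26.3126)=1.0000; B=V−Δ·S=0.0000
Node (3,3) S=42.3966: V=(p*·47.0602+(1−p*)·35.1891)/1.08=42.3966; Δ=(47.0602−35.1891)/(47.0602−35.1891)=1.0000; B=V−Δ·S=0.0000
Node (2,0) S=21.3559: V=(p*·21.7531+(1−p*)·0.0000)/1.08=17.9838; Δ=(21.7531−0.0000)/(23.7050−17.7254)=3.6379; B=V−Δ·S=-59.7061
Node (2,1) S=28.5603: V=(p*·31.7019+(1−p*)·21.7531)/1.08=28.3667; Δ=(31.7019−21.7531)/(31.7019−23.7050)=1.2441; B=V−Δ·S=-7.1647
Node (2,2) S=38.1951: V=(p*·42.3966+(1−p*)·31.7019)/1.08=38.1951; Δ=(42.3966−31.7019)/(42.3966−31.7019)=1.0000; B=V−Δ·S=0.0000
Node (1,0) S=25.7300: V=(p*·28.3667+(1−p*)·17.9838)/1.08=25.2354; Δ=(28.3667−17.9838)/(28.5603−21.3559)=1.4412; B=V−Δ·S=-11.8464
Node (1,1) S=34.4100: V=(p*·38.1951+(1−p*)·28.3667)/1.08=34.3908; Δ=(38.1951−28.3667)/(38.1951−28.5603)=1.0201; B=V−Δ·S=-0.7108
Node (0,0) S=31.0000: V=(p*·34.3908+(1−p*)·25.2354)/1.08=30.9350; Δ=(34.3908−25.2354)/(34.4100−25.7300)=1.0548; B=V−Δ·S=-1.7629
The time-0 hedge costs 30.9350, which is the no-arbitrage price.

(0,0): Delta=1.0548 Bond=-1.7629
(1,0): Delta=1.4412 Bond=-11.8464
(1,1): Delta=1.0201 Bond=-0.7108
(2,0): Delta=3.6379 Bond=-59.7061
(2,1): Delta=1.2441 Bond=-7.1647
(2,2): Delta=1.0000 Bond=0.0000
(3,0): Delta=0.0000 Bond=0.0000
(3,1): Delta=3.9643 Bond=-72.2204
(3,2): Delta=1.0000 Bond=0.0000
(3,3): Delta=1.0000 Bond=0.0000
V0=30.9350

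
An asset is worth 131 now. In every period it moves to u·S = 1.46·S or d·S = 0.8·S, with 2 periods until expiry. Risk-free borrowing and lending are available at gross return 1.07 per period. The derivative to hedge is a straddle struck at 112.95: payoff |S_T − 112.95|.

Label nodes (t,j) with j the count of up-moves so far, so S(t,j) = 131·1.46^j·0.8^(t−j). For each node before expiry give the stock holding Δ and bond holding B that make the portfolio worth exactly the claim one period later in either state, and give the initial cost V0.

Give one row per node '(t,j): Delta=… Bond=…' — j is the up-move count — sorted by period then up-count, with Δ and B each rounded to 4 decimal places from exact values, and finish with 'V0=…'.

The replicating-portfolio and risk-neutral prices coincide; use p* = (1.07−0.8)/(1.46−0.8) = 0.4091 for the latter.
Payoff layer (t=2): V(2,0)=29.1100, V(2,1)=40.0580, V(2,2)=166.2896
  t=1,j=0: stock 104.8000 → up 153.0080 (V=40.0580), down 83.8400 (V=29.1100). Price 31.3913; hedge Δ=0.1583, bond B=14.8035.
  t=1,j=1: stock 191.2600 → up 279.2396 (V=166.2896), down 153.0080 (V=40.0580). Price 85.6993; hedge Δ=1.0000, bond B=-105.5607.
  t=0,j=0: stock 131.0000 → up 191.2600 (V=85.6993), down 104.8000 (V=31.3913). Price 50.1011; hedge Δ=0.6281, bond B=-32.1836.
The time-0 hedge costs 50.1011, which is the no-arbitrage price.

(0,0): Delta=0.6281 Bond=-32.1836
(1,0): Delta=0.1583 Bond=14.8035
(1,1): Delta=1.0000 Bond=-105.5607
V0=50.1011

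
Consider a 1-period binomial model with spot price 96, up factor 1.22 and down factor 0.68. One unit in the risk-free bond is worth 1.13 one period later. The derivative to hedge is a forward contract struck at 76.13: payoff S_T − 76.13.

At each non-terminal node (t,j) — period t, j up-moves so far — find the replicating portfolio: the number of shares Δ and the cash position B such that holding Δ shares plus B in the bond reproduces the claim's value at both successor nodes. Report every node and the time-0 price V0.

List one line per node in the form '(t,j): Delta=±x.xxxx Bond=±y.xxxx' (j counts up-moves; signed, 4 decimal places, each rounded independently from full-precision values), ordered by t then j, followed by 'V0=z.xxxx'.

Since d<R<u, set p* = (R−d)/(u−d) = 0.8333; price each node as the discounted p*-expectation of its children.
At expiry t=1: V(1,0)=-10.8500, V(1,1)=40.9900
Node (0,0) S=96.0000: V=(p*·40.9900+(1−p*)·-10.8500)/1.13=28.6283; Δ=(40.9900−-10.8500)/(117.1200−65.2800)=1.0000; B=V−Δ·S=-67.3717
The time-0 hedge costs 28.6283, which is the no-arbitrage price.

(0,0): Delta=1.0000 Bond=-67.3717
V0=28.6283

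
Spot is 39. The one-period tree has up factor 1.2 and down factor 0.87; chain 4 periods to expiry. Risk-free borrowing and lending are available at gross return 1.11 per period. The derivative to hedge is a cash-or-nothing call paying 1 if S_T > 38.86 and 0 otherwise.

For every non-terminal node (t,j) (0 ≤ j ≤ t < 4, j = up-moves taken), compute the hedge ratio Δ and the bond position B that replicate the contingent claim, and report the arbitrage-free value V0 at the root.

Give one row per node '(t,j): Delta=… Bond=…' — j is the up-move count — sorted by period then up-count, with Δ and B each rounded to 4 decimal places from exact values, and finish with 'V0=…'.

(0,0): Delta=0.0092 Bond=0.2566
(1,0): Delta=0.0288 Bond=-0.3780
(1,1): Delta=0.0039 Bond=0.5334
(2,0): Delta=0.0673 Bond=-1.5562
(2,1): Delta=0.0183 Bond=0.0067
(2,2): Delta=0.0000 Bond=0.8116
(3,0): Delta=0.0000 Bond=0.0000
(3,1): Delta=0.0855 Bond=-2.3751
(3,2): Delta=0.0000 Bond=0.9009
(3,3): Delta=0.0000 Bond=0.9009
V0=0.6162

No-arbitrage ⇒ martingale measure with p* = (R−d)/(u−d) = 0.7273.
Terminal values V(4,·): V(4,0)=0.0000, V(4,1)=0.0000, V(4,2)=1.0000, V(4,3)=1.0000, V(4,4)=1.0000
  t=3,j=0: stock 25.6816 → up 30.8179 (V=0.0000), down 22.3430 (V=0.0000). Price 0.0000; hedge Δ=0.0000, bond B=0.0000.
  t=3,j=1: stock 35.4229 → up 42.5075 (V=1.0000), down 30.8179 (V=0.0000). Price 0.6552; hedge Δ=0.0855, bond B=-2.3751.
  t=3,j=2: stock 48.8592 → up 58.6310 (V=1.0000), down 42.5075 (V=1.0000). Price 0.9009; hedge Δ=0.0000, bond B=0.9009.
  t=3,j=3: stock 67.3920 → up 80.8704 (V=1.0000), down 58.6310 (V=1.0000). Price 0.9009; hedge Δ=0.0000, bond B=0.9009.
  t=2,j=0: stock 29.5191 → up 35.4229 (V=0.6552), down 25.6816 (V=0.0000). Price 0.4293; hedge Δ=0.0673, bond B=-1.5562.
  t=2,j=1: stock 40.7160 → up 48.8592 (V=0.9009), down 35.4229 (V=0.6552). Price 0.7513; hedge Δ=0.0183, bond B=0.0067.
  t=2,j=2: stock 56.1600 → up 67.3920 (V=0.9009), down 48.8592 (V=0.9009). Price 0.8116; hedge Δ=0.0000, bond B=0.8116.
  t=1,j=0: stock 33.9300 → up 40.7160 (V=0.7513), down 29.5191 (V=0.4293). Price 0.5977; hedge Δ=0.0288, bond B=-0.3780.
  t=1,j=1: stock 46.8000 → up 56.1600 (V=0.8116), down 40.7160 (V=0.7513). Price 0.7164; hedge Δ=0.0039, bond B=0.5334.
  t=0,j=0: stock 39.0000 → up 46.8000 (V=0.7164), down 33.9300 (V=0.5977). Price 0.6162; hedge Δ=0.0092, bond B=0.2566.
Self-financing check: at every node Δ·S+B equals the discounted successor values.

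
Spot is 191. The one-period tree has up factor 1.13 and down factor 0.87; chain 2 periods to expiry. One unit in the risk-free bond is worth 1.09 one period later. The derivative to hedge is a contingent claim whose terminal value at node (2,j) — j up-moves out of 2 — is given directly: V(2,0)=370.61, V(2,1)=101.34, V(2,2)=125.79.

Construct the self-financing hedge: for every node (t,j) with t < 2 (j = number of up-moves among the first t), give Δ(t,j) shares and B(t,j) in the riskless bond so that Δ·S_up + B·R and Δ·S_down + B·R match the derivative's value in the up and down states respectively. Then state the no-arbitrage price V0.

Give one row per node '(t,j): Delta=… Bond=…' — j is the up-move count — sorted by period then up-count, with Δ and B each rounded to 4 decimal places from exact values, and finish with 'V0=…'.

No-arbitrage ⇒ martingale measure with p* = (R−d)/(u−d) = 0.8462.
Payoff layer (t=2): V(2,0)=370.6100, V(2,1)=101.3400, V(2,2)=125.7900
Node (1,0) S=166.1700: V=(p*·101.3400+(1−p*)·370.6100)/1.09=130.9781; Δ=(101.3400−370.6100)/(187.7721−144.5679)=-6.2325; B=V−Δ·S=1166.6320
Node (1,1) S=215.8300: V=(p*·125.7900+(1−p*)·101.3400)/1.09=111.9527; Δ=(125.7900−101.3400)/(243.8879−187.7721)=0.4357; B=V−Δ·S=17.9143
Node (0,0) S=191.0000: V=(p*·111.9527+(1−p*)·130.9781)/1.09=105.3942; Δ=(111.9527−130.9781)/(215.8300−166.1700)=-0.3831; B=V−Δ·S=178.5689
Check: Δ(0,0)·S0 + B(0,0) = 105.3942 = V0.

(0,0): Delta=-0.3831 Bond=178.5689
(1,0): Delta=-6.2325 Bond=1166.6320
(1,1): Delta=0.4357 Bond=17.9143
V0=105.3942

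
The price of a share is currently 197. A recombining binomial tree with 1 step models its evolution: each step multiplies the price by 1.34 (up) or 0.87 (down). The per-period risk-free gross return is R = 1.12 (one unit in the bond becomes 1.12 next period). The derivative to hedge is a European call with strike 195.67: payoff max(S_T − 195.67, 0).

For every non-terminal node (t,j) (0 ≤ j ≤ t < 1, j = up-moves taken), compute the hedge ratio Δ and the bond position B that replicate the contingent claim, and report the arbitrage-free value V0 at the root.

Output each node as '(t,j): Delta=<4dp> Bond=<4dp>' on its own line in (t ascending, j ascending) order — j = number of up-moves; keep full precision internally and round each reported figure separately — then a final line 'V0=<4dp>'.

The replicating-portfolio and risk-neutral prices coincide; use p* = (1.12−0.87)/(1.34−0.87) = 0.5319 for the latter.
Terminal payoffs: V(1,0)=0.0000, V(1,1)=68.3100
(0,0): S=197.0000. Δ = (V_up−V_dn)/(S_up−S_dn) = (68.3100−0.0000)/(263.9800−171.3900) = 0.7378. V = [p*·68.3100 + (1−p*)·0.0000]/1.12 = 32.4421. B = V − Δ·S = -112.8984.
Self-financing check: at every node Δ·S+B equals the discounted successor values.

(0,0): Delta=0.7378 Bond=-112.8984
V0=32.4421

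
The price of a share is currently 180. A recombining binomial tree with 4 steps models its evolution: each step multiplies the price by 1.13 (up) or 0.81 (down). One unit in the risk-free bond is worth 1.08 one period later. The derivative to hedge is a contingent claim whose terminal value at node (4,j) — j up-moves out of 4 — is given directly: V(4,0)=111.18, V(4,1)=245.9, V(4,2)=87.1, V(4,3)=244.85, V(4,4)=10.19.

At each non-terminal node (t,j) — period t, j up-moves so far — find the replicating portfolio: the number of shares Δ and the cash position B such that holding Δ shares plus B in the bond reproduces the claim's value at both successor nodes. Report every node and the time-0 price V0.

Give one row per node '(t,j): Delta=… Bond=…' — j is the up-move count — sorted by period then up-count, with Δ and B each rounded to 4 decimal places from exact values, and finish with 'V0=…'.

(0,0): Delta=-1.3453 Bond=322.5622
(1,0): Delta=1.3547 Bond=-45.2888
(1,1): Delta=-1.7037 Bond=421.2665
(2,0): Delta=-2.7671 Bond=437.8627
(2,1): Delta=1.9018 Bond=-139.0554
(2,2): Delta=-2.1823 Bond=564.9721
(3,0): Delta=4.4010 Bond=-212.8056
(3,1): Delta=-3.7186 Bond=599.8727
(3,2): Delta=2.6479 Bond=-289.0784
(3,3): Delta=-2.8235 Bond=776.6973
V0=80.4139

No-arbitrage ⇒ martingale measure with p* = (R−d)/(u−d) = 0.8438.
Terminal payoffs: V(4,0)=111.1800, V(4,1)=245.9000, V(4,2)=87.1000, V(4,3)=244.8500, V(4,4)=10.1900
Node (3,0) S=95.6594: V=(p*·245.9000+(1−p*)·111.1800)/1.08=208.1944; Δ=(245.9000−111.1800)/(108.0951−77.4841)=4.4010; B=V−Δ·S=-212.8056
Node (3,1) S=133.4507: V=(p*·87.1000+(1−p*)·245.9000)/1.08=103.6227; Δ=(87.1000−245.9000)/(150.7993−108.0951)=-3.7186; B=V−Δ·S=599.8727
Node (3,2) S=186.1720: V=(p*·244.8500+(1−p*)·87.1000)/1.08=203.8903; Δ=(244.8500−87.1000)/(210.3744−150.7993)=2.6479; B=V−Δ·S=-289.0784
Node (3,3) S=259.7215: V=(p*·10.1900+(1−p*)·244.8500)/1.08=43.3848; Δ=(10.1900−244.8500)/(293.4852−210.3744)=-2.8235; B=V−Δ·S=776.6973
Node (2,0) S=118.0980: V=(p*·103.6227+(1−p*)·208.1944)/1.08=111.0759; Δ=(103.6227−208.1944)/(133.4507−95.6594)=-2.7671; B=V−Δ·S=437.8627
Node (2,1) S=164.7540: V=(p*·203.8903+(1−p*)·103.6227)/1.08=174.2810; Δ=(203.8903−103.6227)/(186.1720−133.4507)=1.9018; B=V−Δ·S=-139.0554
Node (2,2) S=229.8420: V=(p*·43.3848+(1−p*)·203.8903)/1.08=63.3924; Δ=(43.3848−203.8903)/(259.7215−186.1720)=-2.1823; B=V−Δ·S=564.9721
Node (1,0) S=145.8000: V=(p*·174.2810+(1−p*)·111.0759)/1.08=152.2271; Δ=(174.2810−111.0759)/(164.7540−118.0980)=1.3547; B=V−Δ·S=-45.2888
Node (1,1) S=203.4000: V=(p*·63.3924+(1−p*)·174.2810)/1.08=74.7396; Δ=(63.3924−174.2810)/(229.8420−164.7540)=-1.7037; B=V−Δ·S=421.2665
Node (0,0) S=180.0000: V=(p*·74.7396+(1−p*)·152.2271)/1.08=80.4139; Δ=(74.7396−152.2271)/(203.4000−145.8000)=-1.3453; B=V−Δ·S=322.5622
The time-0 hedge costs 80.4139, which is the no-arbitrage price.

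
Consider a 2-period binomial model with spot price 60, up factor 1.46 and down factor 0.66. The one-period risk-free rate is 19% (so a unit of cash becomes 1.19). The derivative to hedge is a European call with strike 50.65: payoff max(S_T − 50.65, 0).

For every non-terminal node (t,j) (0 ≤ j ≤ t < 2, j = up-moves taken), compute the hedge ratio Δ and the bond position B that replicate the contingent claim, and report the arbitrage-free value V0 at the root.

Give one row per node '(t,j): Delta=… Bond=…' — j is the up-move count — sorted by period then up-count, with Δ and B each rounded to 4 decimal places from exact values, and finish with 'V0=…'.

(0,0): Delta=0.8552 Bond=-25.1048
(1,0): Delta=0.2262 Bond=-4.9680
(1,1): Delta=1.0000 Bond=-42.5630
V0=26.2046

Risk-neutral probability p* = (R−d)/(u−d) = (1.19−0.66)/(1.46−0.66) = 0.6625.
Terminal values V(2,·): V(2,0)=0.0000, V(2,1)=7.1660, V(2,2)=77.2460
  t=1,j=0: stock 39.6000 → up 57.8160 (V=7.1660), down 26.1360 (V=0.0000). Price 3.9895; hedge Δ=0.2262, bond B=-4.9680.
  t=1,j=1: stock 87.6000 → up 127.8960 (V=77.2460), down 57.8160 (V=7.1660). Price 45.0370; hedge Δ=1.0000, bond B=-42.5630.
  t=0,j=0: stock 60.0000 → up 87.6000 (V=45.0370), down 39.6000 (V=3.9895). Price 26.2046; hedge Δ=0.8552, bond B=-25.1048.
Each (Δ,B) replicates both successor values, so the strategy is self-financing and V0 is arbitrage-free.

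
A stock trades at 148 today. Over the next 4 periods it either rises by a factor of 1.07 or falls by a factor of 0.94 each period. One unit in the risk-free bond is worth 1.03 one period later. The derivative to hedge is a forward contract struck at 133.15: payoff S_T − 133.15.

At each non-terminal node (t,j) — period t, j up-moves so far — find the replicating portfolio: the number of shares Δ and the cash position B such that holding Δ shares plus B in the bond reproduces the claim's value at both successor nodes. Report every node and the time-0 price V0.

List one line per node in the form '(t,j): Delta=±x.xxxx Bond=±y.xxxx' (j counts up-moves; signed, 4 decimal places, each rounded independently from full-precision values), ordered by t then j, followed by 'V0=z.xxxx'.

Risk-neutral probability p* = (R−d)/(u−d) = (1.03−0.94)/(1.07−0.94) = 0.6923.
At expiry t=4: V(4,0)=-17.5992, V(4,1)=-1.6187, V(4,2)=16.5718, V(4,3)=37.2780, V(4,4)=60.8478
Node (3,0) S=122.9264: V=(p*·-1.6187+(1−p*)·-17.5992)/1.03=-6.3454; Δ=(-1.6187−-17.5992)/(131.5313−115.5508)=1.0000; B=V−Δ·S=-129.2718
Node (3,1) S=139.9269: V=(p*·16.5718+(1−p*)·-1.6187)/1.03=10.6551; Δ=(16.5718−-1.6187)/(149.7218−131.5313)=1.0000; B=V−Δ·S=-129.2718
Node (3,2) S=159.2785: V=(p*·37.2780+(1−p*)·16.5718)/1.03=30.0066; Δ=(37.2780−16.5718)/(170.4280−149.7218)=1.0000; B=V−Δ·S=-129.2718
Node (3,3) S=181.3064: V=(p*·60.8478+(1−p*)·37.2780)/1.03=52.0345; Δ=(60.8478−37.2780)/(193.9978−170.4280)=1.0000; B=V−Δ·S=-129.2718
Node (2,0) S=130.7728: V=(p*·10.6551+(1−p*)·-6.3454)/1.03=5.2662; Δ=(10.6551−-6.3454)/(139.9269−122.9264)=1.0000; B=V−Δ·S=-125.5066
Node (2,1) S=148.8584: V=(p*·30.0066+(1−p*)·10.6551)/1.03=23.3518; Δ=(30.0066−10.6551)/(159.2785−139.9269)=1.0000; B=V−Δ·S=-125.5066
Node (2,2) S=169.4452: V=(p*·52.0345+(1−p*)·30.0066)/1.03=43.9386; Δ=(52.0345−30.0066)/(181.3064−159.2785)=1.0000; B=V−Δ·S=-125.5066
Node (1,0) S=139.1200: V=(p*·23.3518+(1−p*)·5.2662)/1.03=17.2689; Δ=(23.3518−5.2662)/(148.8584−130.7728)=1.0000; B=V−Δ·S=-121.8511
Node (1,1) S=158.3600: V=(p*·43.9386+(1−p*)·23.3518)/1.03=36.5089; Δ=(43.9386−23.3518)/(169.4452−148.8584)=1.0000; B=V−Δ·S=-121.8511
Node (0,0) S=148.0000: V=(p*·36.5089+(1−p*)·17.2689)/1.03=29.6979; Δ=(36.5089−17.2689)/(158.3600−139.1200)=1.0000; B=V−Δ·S=-118.3021
Check: Δ(0,0)·S0 + B(0,0) = 29.6979 = V0.

(0,0): Delta=1.0000 Bond=-118.3021
(1,0): Delta=1.0000 Bond=-121.8511
(1,1): Delta=1.0000 Bond=-121.8511
(2,0): Delta=1.0000 Bond=-125.5066
(2,1): Delta=1.0000 Bond=-125.5066
(2,2): Delta=1.0000 Bond=-125.5066
(3,0): Delta=1.0000 Bond=-129.2718
(3,1): Delta=1.0000 Bond=-129.2718
(3,2): Delta=1.0000 Bond=-129.2718
(3,3): Delta=1.0000 Bond=-129.2718
V0=29.6979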